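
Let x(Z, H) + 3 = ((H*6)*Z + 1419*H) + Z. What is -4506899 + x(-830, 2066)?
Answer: -11864758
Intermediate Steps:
x(Z, H) = -3 + Z + 1419*H + 6*H*Z (x(Z, H) = -3 + (((H*6)*Z + 1419*H) + Z) = -3 + (((6*H)*Z + 1419*H) + Z) = -3 + ((6*H*Z + 1419*H) + Z) = -3 + ((1419*H + 6*H*Z) + Z) = -3 + (Z + 1419*H + 6*H*Z) = -3 + Z + 1419*H + 6*H*Z)
-4506899 + x(-830, 2066) = -4506899 + (-3 - 830 + 1419*2066 + 6*2066*(-830)) = -4506899 + (-3 - 830 + 2931654 - 10288680) = -4506899 - 7357859 = -11864758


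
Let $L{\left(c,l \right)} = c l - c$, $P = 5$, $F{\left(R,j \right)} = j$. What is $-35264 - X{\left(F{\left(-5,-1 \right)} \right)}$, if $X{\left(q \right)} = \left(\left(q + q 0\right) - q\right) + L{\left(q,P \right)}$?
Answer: $-35260$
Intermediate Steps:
$L{\left(c,l \right)} = - c + c l$
$X{\left(q \right)} = 4 q$ ($X{\left(q \right)} = \left(\left(q + q 0\right) - q\right) + q \left(-1 + 5\right) = \left(\left(q + 0\right) - q\right) + q 4 = \left(q - q\right) + 4 q = 0 + 4 q = 4 q$)
$-35264 - X{\left(F{\left(-5,-1 \right)} \right)} = -35264 - 4 \left(-1\right) = -35264 - -4 = -35264 + 4 = -35260$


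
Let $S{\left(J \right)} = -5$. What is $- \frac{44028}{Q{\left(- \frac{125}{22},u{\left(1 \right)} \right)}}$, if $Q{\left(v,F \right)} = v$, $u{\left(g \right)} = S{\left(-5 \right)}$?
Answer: $\frac{968616}{125} \approx 7748.9$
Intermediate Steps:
$u{\left(g \right)} = -5$
$- \frac{44028}{Q{\left(- \frac{125}{22},u{\left(1 \right)} \right)}} = - \frac{44028}{\left(-125\right) \frac{1}{22}} = - \frac{44028}{- \frac{125}{22}} = \left(-44028\right) \left(- \frac{22}{125}\right) = \frac{968616}{125}$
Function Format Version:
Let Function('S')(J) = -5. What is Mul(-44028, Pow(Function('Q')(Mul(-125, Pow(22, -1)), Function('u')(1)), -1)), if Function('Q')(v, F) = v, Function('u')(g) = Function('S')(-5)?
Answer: Rational(968616, 125) ≈ 7748.9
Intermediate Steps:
Function('u')(g) = -5
Mul(-44028, Pow(Function('Q')(Mul(-125, Pow(22, -1)), Function('u')(1)), -1)) = Mul(-44028, Pow(Mul(-125, Pow(22, -1)), -1)) = Mul(-44028, Pow(Mul(-125, Rational(1, 22)), -1)) = Mul(-44028, Pow(Rational(-125, 22), -1)) = Mul(-44028, Rational(-22, 125)) = Rational(968616, 125)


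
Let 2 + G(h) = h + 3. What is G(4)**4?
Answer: 625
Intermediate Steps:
G(h) = 1 + h (G(h) = -2 + (h + 3) = -2 + (3 + h) = 1 + h)
G(4)**4 = (1 + 4)**4 = 5**4 = 625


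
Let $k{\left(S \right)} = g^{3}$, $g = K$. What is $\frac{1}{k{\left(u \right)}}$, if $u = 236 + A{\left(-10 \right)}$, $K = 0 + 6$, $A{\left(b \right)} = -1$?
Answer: $\frac{1}{216} \approx 0.0046296$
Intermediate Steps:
$K = 6$
$u = 235$ ($u = 236 - 1 = 235$)
$g = 6$
$k{\left(S \right)} = 216$ ($k{\left(S \right)} = 6^{3} = 216$)
$\frac{1}{k{\left(u \right)}} = \frac{1}{216}$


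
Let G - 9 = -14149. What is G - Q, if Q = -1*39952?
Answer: 25812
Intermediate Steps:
Q = -39952
G = -14140 (G = 9 - 14149 = -14140)
G - Q = -14140 - 1*(-39952) = -14140 + 39952 = 25812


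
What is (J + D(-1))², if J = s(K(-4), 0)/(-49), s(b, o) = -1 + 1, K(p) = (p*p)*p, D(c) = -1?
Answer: 1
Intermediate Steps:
K(p) = p³ (K(p) = p²*p = p³)
s(b, o) = 0
J = 0 (J = 0/(-49) = 0*(-1/49) = 0)
(J + D(-1))² = (0 - 1)² = (-1)² = 1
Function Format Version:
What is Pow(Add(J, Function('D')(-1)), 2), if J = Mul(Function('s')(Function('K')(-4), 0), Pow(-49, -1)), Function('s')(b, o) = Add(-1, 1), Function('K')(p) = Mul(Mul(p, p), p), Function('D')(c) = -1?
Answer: 1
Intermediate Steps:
Function('K')(p) = Pow(p, 3) (Function('K')(p) = Mul(Pow(p, 2), p) = Pow(p, 3))
Function('s')(b, o) = 0
J = 0 (J = Mul(0, Pow(-49, -1)) = Mul(0, Rational(-1, 49)) = 0)
Pow(Add(J, Function('D')(-1)), 2) = Pow(Add(0, -1), 2) = Pow(-1, 2) = 1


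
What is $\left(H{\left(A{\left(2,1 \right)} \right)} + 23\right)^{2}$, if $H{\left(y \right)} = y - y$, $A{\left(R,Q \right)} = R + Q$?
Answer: $529$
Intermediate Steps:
$A{\left(R,Q \right)} = Q + R$
$H{\left(y \right)} = 0$
$\left(H{\left(A{\left(2,1 \right)} \right)} + 23\right)^{2} = \left(0 + 23\right)^{2} = 23^{2} = 529$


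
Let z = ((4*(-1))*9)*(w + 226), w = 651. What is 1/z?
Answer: -1/31572 ≈ -3.1674e-5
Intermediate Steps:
z = -31572 (z = ((4*(-1))*9)*(651 + 226) = -4*9*877 = -36*877 = -31572)
1/z = 1/(-31572) = -1/31572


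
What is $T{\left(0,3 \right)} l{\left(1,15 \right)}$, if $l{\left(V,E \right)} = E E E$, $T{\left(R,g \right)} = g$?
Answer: $10125$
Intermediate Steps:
$l{\left(V,E \right)} = E^{3}$ ($l{\left(V,E \right)} = E^{2} E = E^{3}$)
$T{\left(0,3 \right)} l{\left(1,15 \right)} = 3 \cdot 15^{3} = 3 \cdot 3375 = 10125$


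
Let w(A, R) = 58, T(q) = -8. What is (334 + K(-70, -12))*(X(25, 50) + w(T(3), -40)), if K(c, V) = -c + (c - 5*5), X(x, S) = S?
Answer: 33372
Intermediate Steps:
K(c, V) = -25 (K(c, V) = -c + (c - 25) = -c + (-25 + c) = -25)
(334 + K(-70, -12))*(X(25, 50) + w(T(3), -40)) = (334 - 25)*(50 + 58) = 309*108 = 33372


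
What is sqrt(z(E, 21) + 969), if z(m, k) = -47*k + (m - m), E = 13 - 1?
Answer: 3*I*sqrt(2) ≈ 4.2426*I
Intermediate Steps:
E = 12
z(m, k) = -47*k (z(m, k) = -47*k + 0 = -47*k)
sqrt(z(E, 21) + 969) = sqrt(-47*21 + 969) = sqrt(-987 + 969) = sqrt(-18) = 3*I*sqrt(2)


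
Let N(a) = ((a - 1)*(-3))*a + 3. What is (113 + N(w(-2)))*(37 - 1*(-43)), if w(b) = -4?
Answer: 4480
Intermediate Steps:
N(a) = 3 + a*(3 - 3*a) (N(a) = ((-1 + a)*(-3))*a + 3 = (3 - 3*a)*a + 3 = a*(3 - 3*a) + 3 = 3 + a*(3 - 3*a))
(113 + N(w(-2)))*(37 - 1*(-43)) = (113 + (3 - 3*(-4)² + 3*(-4)))*(37 - 1*(-43)) = (113 + (3 - 3*16 - 12))*(37 + 43) = (113 + (3 - 48 - 12))*80 = (113 - 57)*80 = 56*80 = 4480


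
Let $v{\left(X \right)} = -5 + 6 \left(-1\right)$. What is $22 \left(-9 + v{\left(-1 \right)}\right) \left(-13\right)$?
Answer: $5720$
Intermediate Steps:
$v{\left(X \right)} = -11$ ($v{\left(X \right)} = -5 - 6 = -11$)
$22 \left(-9 + v{\left(-1 \right)}\right) \left(-13\right) = 22 \left(-9 - 11\right) \left(-13\right) = 22 \left(-20\right) \left(-13\right) = \left(-440\right) \left(-13\right) = 5720$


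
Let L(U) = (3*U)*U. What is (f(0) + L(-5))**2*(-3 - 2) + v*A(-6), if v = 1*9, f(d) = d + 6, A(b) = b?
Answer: -32859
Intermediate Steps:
f(d) = 6 + d
L(U) = 3*U**2
v = 9
(f(0) + L(-5))**2*(-3 - 2) + v*A(-6) = ((6 + 0) + 3*(-5)**2)**2*(-3 - 2) + 9*(-6) = (6 + 3*25)**2*(-5) - 54 = (6 + 75)**2*(-5) - 54 = 81**2*(-5) - 54 = 6561*(-5) - 54 = -32805 - 54 = -32859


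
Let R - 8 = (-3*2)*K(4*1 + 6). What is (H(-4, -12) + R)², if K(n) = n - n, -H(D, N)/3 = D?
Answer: 400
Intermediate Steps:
H(D, N) = -3*D
K(n) = 0
R = 8 (R = 8 - 3*2*0 = 8 - 6*0 = 8 + 0 = 8)
(H(-4, -12) + R)² = (-3*(-4) + 8)² = (12 + 8)² = 20² = 400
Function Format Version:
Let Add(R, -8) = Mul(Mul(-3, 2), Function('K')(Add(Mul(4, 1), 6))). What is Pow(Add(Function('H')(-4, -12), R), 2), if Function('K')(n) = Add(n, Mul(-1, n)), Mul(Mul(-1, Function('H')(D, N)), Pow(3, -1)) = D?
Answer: 400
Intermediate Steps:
Function('H')(D, N) = Mul(-3, D)
Function('K')(n) = 0
R = 8 (R = Add(8, Mul(Mul(-3, 2), 0)) = Add(8, Mul(-6, 0)) = Add(8, 0) = 8)
Pow(Add(Function('H')(-4, -12), R), 2) = Pow(Add(Mul(-3, -4), 8), 2) = Pow(Add(12, 8), 2) = Pow(20, 2) = 400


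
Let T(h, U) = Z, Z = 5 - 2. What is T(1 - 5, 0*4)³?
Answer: 27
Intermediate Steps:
Z = 3
T(h, U) = 3
T(1 - 5, 0*4)³ = 3³ = 27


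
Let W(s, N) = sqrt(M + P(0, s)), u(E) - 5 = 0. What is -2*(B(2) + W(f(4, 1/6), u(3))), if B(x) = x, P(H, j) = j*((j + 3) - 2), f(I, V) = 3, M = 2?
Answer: -4 - 2*sqrt(14) ≈ -11.483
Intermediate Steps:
u(E) = 5 (u(E) = 5 + 0 = 5)
P(H, j) = j*(1 + j) (P(H, j) = j*((3 + j) - 2) = j*(1 + j))
W(s, N) = sqrt(2 + s*(1 + s))
-2*(B(2) + W(f(4, 1/6), u(3))) = -2*(2 + sqrt(2 + 3*(1 + 3))) = -2*(2 + sqrt(2 + 3*4)) = -2*(2 + sqrt(2 + 12)) = -2*(2 + sqrt(14)) = -4 - 2*sqrt(14)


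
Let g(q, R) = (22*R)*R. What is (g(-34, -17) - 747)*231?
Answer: 1296141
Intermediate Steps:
g(q, R) = 22*R**2
(g(-34, -17) - 747)*231 = (22*(-17)**2 - 747)*231 = (22*289 - 747)*231 = (6358 - 747)*231 = 5611*231 = 1296141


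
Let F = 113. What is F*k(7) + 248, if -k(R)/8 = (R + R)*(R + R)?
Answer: -176936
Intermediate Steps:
k(R) = -32*R² (k(R) = -8*(R + R)*(R + R) = -8*2*R*2*R = -32*R²)
F*k(7) + 248 = 113*(-32*7²) + 248 = 113*(-32*49) + 248 = 113*(-1568) + 248 = -177184 + 248 = -176936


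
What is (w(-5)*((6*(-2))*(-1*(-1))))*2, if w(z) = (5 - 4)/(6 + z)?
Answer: -24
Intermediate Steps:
w(z) = 1/(6 + z)
(w(-5)*((6*(-2))*(-1*(-1))))*2 = (((6*(-2))*(-1*(-1)))/(6 - 5))*2 = ((-12*1)/1)*2 = (1*(-12))*2 = -12*2 = -24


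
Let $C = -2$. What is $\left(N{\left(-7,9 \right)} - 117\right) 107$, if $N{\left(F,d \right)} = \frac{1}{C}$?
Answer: $- \frac{25145}{2} \approx -12573.0$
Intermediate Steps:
$N{\left(F,d \right)} = - \frac{1}{2}$ ($N{\left(F,d \right)} = \frac{1}{-2} = - \frac{1}{2}$)
$\left(N{\left(-7,9 \right)} - 117\right) 107 = \left(- \frac{1}{2} - 117\right) 107 = \left(- \frac{235}{2}\right) 107 = - \frac{25145}{2}$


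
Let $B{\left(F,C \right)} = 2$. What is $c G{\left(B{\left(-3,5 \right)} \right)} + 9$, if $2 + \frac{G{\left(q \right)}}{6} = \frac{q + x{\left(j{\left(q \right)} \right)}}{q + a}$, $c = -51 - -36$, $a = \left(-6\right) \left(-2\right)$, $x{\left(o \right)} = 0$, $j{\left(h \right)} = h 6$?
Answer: $\frac{1233}{7} \approx 176.14$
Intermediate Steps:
$j{\left(h \right)} = 6 h$
$a = 12$
$c = -15$ ($c = -51 + 36 = -15$)
$G{\left(q \right)} = -12 + \frac{6 q}{12 + q}$ ($G{\left(q \right)} = -12 + 6 \frac{q + 0}{q + 12} = -12 + 6 \frac{q}{12 + q} = -12 + \frac{6 q}{12 + q}$)
$c G{\left(B{\left(-3,5 \right)} \right)} + 9 = - 15 \frac{6 \left(-24 - 2\right)}{12 + 2} + 9 = - 15 \frac{6 \left(-24 - 2\right)}{14} + 9 = - 15 \cdot 6 \cdot \frac{1}{14} \left(-26\right) + 9 = \left(-15\right) \left(- \frac{78}{7}\right) + 9 = \frac{1170}{7} + 9 = \frac{1233}{7}$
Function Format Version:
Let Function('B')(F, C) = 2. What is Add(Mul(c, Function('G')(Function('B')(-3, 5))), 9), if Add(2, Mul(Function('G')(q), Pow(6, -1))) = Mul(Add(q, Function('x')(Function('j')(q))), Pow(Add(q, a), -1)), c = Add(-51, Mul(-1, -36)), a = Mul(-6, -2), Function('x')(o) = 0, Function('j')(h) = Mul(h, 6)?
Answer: Rational(1233, 7) ≈ 176.14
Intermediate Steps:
Function('j')(h) = Mul(6, h)
a = 12
c = -15 (c = Add(-51, 36) = -15)
Function('G')(q) = Add(-12, Mul(6, q, Pow(Add(12, q), -1))) (Function('G')(q) = Add(-12, Mul(6, Mul(Add(q, 0), Pow(Add(q, 12), -1)))) = Add(-12, Mul(6, Mul(q, Pow(Add(12, q), -1)))) = Add(-12, Mul(6, q, Pow(Add(12, q), -1))))
Add(Mul(c, Function('G')(Function('B')(-3, 5))), 9) = Add(Mul(-15, Mul(6, Pow(Add(12, 2), -1), Add(-24, Mul(-1, 2)))), 9) = Add(Mul(-15, Mul(6, Pow(14, -1), Add(-24, -2))), 9) = Add(Mul(-15, Mul(6, Rational(1, 14), -26)), 9) = Add(Mul(-15, Rational(-78, 7)), 9) = Add(Rational(1170, 7), 9) = Rational(1233, 7)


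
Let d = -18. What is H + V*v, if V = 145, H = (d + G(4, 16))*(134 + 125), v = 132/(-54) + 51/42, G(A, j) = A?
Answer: -479351/126 ≈ -3804.4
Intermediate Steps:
v = -155/126 (v = 132*(-1/54) + 51*(1/42) = -22/9 + 17/14 = -155/126 ≈ -1.2302)
H = -3626 (H = (-18 + 4)*(134 + 125) = -14*259 = -3626)
H + V*v = -3626 + 145*(-155/126) = -3626 - 22475/126 = -479351/126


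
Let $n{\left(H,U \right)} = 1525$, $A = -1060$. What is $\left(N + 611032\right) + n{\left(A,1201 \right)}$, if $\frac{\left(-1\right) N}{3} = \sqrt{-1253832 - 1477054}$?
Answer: $612557 - 3 i \sqrt{2730886} \approx 6.1256 \cdot 10^{5} - 4957.6 i$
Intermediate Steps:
$N = - 3 i \sqrt{2730886}$ ($N = - 3 \sqrt{-1253832 - 1477054} = - 3 \sqrt{-2730886} = - 3 i \sqrt{2730886} \approx - 4957.6 i$)
$\left(N + 611032\right) + n{\left(A,1201 \right)} = \left(- 3 i \sqrt{2730886} + 611032\right) + 1525 = \left(611032 - 3 i \sqrt{2730886}\right) + 1525 = 612557 - 3 i \sqrt{2730886}$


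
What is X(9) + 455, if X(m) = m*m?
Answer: 536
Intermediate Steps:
X(m) = m**2
X(9) + 455 = 9**2 + 455 = 81 + 455 = 536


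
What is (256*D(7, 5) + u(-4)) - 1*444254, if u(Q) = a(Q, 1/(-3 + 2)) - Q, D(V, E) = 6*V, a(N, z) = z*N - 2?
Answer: -433496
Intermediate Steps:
a(N, z) = -2 + N*z (a(N, z) = N*z - 2 = -2 + N*z)
u(Q) = -2 - 2*Q (u(Q) = (-2 + Q/(-3 + 2)) - Q = (-2 + Q/(-1)) - Q = (-2 + Q*(-1)) - Q = (-2 - Q) - Q = -2 - 2*Q)
(256*D(7, 5) + u(-4)) - 1*444254 = (256*(6*7) + (-2 - 2*(-4))) - 1*444254 = (256*42 + (-2 + 8)) - 444254 = (10752 + 6) - 444254 = 10758 - 444254 = -433496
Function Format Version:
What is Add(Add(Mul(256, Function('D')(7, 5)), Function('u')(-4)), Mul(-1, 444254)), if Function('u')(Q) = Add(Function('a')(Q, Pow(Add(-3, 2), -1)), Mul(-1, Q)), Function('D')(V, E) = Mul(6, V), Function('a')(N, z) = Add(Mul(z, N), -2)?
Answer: -433496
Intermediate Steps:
Function('a')(N, z) = Add(-2, Mul(N, z)) (Function('a')(N, z) = Add(Mul(N, z), -2) = Add(-2, Mul(N, z)))
Function('u')(Q) = Add(-2, Mul(-2, Q)) (Function('u')(Q) = Add(Add(-2, Mul(Q, Pow(Add(-3, 2), -1))), Mul(-1, Q)) = Add(Add(-2, Mul(Q, Pow(-1, -1))), Mul(-1, Q)) = Add(Add(-2, Mul(Q, -1)), Mul(-1, Q)) = Add(Add(-2, Mul(-1, Q)), Mul(-1, Q)) = Add(-2, Mul(-2, Q)))
Add(Add(Mul(256, Function('D')(7, 5)), Function('u')(-4)), Mul(-1, 444254)) = Add(Add(Mul(256, Mul(6, 7)), Add(-2, Mul(-2, -4))), Mul(-1, 444254)) = Add(Add(Mul(256, 42), Add(-2, 8)), -444254) = Add(Add(10752, 6), -444254) = Add(10758, -444254) = -433496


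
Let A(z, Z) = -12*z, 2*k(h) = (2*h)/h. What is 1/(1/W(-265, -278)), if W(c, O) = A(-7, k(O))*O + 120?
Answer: -23232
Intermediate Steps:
k(h) = 1 (k(h) = ((2*h)/h)/2 = (½)*2 = 1)
W(c, O) = 120 + 84*O (W(c, O) = (-12*(-7))*O + 120 = 84*O + 120 = 120 + 84*O)
1/(1/W(-265, -278)) = 1/(1/(120 + 84*(-278))) = 1/(1/(120 - 23352)) = 1/(1/(-23232)) = 1/(-1/23232) = -23232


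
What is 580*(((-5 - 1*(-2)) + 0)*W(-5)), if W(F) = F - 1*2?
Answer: 12180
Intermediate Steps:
W(F) = -2 + F (W(F) = F - 2 = -2 + F)
580*(((-5 - 1*(-2)) + 0)*W(-5)) = 580*(((-5 - 1*(-2)) + 0)*(-2 - 5)) = 580*(((-5 + 2) + 0)*(-7)) = 580*((-3 + 0)*(-7)) = 580*(-3*(-7)) = 580*21 = 12180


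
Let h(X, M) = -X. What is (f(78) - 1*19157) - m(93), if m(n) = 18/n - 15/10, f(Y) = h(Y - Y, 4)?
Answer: -1187653/62 ≈ -19156.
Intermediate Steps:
f(Y) = 0 (f(Y) = -(Y - Y) = -1*0 = 0)
m(n) = -3/2 + 18/n (m(n) = 18/n - 15*1/10 = 18/n - 3/2 = -3/2 + 18/n)
(f(78) - 1*19157) - m(93) = (0 - 1*19157) - (-3/2 + 18/93) = (0 - 19157) - (-3/2 + 18*(1/93)) = -19157 - (-3/2 + 6/31) = -19157 - 1*(-81/62) = -19157 + 81/62 = -1187653/62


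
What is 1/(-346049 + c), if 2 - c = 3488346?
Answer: -1/3834393 ≈ -2.6080e-7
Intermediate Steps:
c = -3488344 (c = 2 - 1*3488346 = 2 - 3488346 = -3488344)
1/(-346049 + c) = 1/(-346049 - 3488344) = 1/(-3834393) = -1/3834393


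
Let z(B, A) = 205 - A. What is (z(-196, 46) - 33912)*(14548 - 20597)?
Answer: 204171897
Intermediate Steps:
(z(-196, 46) - 33912)*(14548 - 20597) = ((205 - 1*46) - 33912)*(14548 - 20597) = ((205 - 46) - 33912)*(-6049) = (159 - 33912)*(-6049) = -33753*(-6049) = 204171897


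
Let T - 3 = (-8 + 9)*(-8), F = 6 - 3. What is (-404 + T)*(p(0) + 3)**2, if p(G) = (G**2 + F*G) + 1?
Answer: -6544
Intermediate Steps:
F = 3
T = -5 (T = 3 + (-8 + 9)*(-8) = 3 + 1*(-8) = 3 - 8 = -5)
p(G) = 1 + G**2 + 3*G (p(G) = (G**2 + 3*G) + 1 = 1 + G**2 + 3*G)
(-404 + T)*(p(0) + 3)**2 = (-404 - 5)*((1 + 0**2 + 3*0) + 3)**2 = -409*((1 + 0 + 0) + 3)**2 = -409*(1 + 3)**2 = -409*4**2 = -409*16 = -6544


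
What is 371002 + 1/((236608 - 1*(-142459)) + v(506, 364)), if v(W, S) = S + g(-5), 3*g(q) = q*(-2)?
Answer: 422312689609/1138303 ≈ 3.7100e+5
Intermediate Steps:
g(q) = -2*q/3 (g(q) = (q*(-2))/3 = (-2*q)/3 = -2*q/3)
v(W, S) = 10/3 + S (v(W, S) = S - ⅔*(-5) = S + 10/3 = 10/3 + S)
371002 + 1/((236608 - 1*(-142459)) + v(506, 364)) = 371002 + 1/((236608 - 1*(-142459)) + (10/3 + 364)) = 371002 + 1/((236608 + 142459) + 1102/3) = 371002 + 1/(379067 + 1102/3) = 371002 + 1/(1138303/3) = 371002 + 3/1138303 = 422312689609/1138303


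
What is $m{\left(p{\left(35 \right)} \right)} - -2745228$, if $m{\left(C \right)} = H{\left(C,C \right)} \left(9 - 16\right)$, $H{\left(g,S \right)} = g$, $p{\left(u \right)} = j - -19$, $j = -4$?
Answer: $2745123$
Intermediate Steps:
$p{\left(u \right)} = 15$ ($p{\left(u \right)} = -4 - -19 = -4 + 19 = 15$)
$m{\left(C \right)} = - 7 C$ ($m{\left(C \right)} = C \left(9 - 16\right) = C \left(-7\right) = - 7 C$)
$m{\left(p{\left(35 \right)} \right)} - -2745228 = \left(-7\right) 15 - -2745228 = -105 + 2745228 = 2745123$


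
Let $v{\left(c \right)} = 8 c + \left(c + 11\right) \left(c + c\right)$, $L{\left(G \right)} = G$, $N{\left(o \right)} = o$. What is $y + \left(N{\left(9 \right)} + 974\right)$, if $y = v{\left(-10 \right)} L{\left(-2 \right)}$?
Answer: $1183$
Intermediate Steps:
$v{\left(c \right)} = 8 c + 2 c \left(11 + c\right)$ ($v{\left(c \right)} = 8 c + \left(11 + c\right) 2 c = 8 c + 2 c \left(11 + c\right)$)
$y = 200$ ($y = 2 \left(-10\right) \left(15 - 10\right) \left(-2\right) = 2 \left(-10\right) 5 \left(-2\right) = \left(-100\right) \left(-2\right) = 200$)
$y + \left(N{\left(9 \right)} + 974\right) = 200 + \left(9 + 974\right) = 200 + 983 = 1183$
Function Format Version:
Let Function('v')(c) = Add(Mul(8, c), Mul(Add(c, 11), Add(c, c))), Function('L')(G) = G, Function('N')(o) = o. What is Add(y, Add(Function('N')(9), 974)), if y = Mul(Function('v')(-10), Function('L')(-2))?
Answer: 1183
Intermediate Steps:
Function('v')(c) = Add(Mul(8, c), Mul(2, c, Add(11, c))) (Function('v')(c) = Add(Mul(8, c), Mul(Add(11, c), Mul(2, c))) = Add(Mul(8, c), Mul(2, c, Add(11, c))))
y = 200 (y = Mul(Mul(2, -10, Add(15, -10)), -2) = Mul(Mul(2, -10, 5), -2) = Mul(-100, -2) = 200)
Add(y, Add(Function('N')(9), 974)) = Add(200, Add(9, 974)) = Add(200, 983) = 1183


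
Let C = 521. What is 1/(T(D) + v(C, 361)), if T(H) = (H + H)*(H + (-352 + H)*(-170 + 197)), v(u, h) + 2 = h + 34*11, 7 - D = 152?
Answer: 1/3934293 ≈ 2.5418e-7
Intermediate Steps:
D = -145 (D = 7 - 1*152 = 7 - 152 = -145)
v(u, h) = 372 + h (v(u, h) = -2 + (h + 34*11) = -2 + (h + 374) = -2 + (374 + h) = 372 + h)
T(H) = 2*H*(-9504 + 28*H) (T(H) = (2*H)*(H + (-352 + H)*27) = (2*H)*(H + (-9504 + 27*H)) = (2*H)*(-9504 + 28*H) = 2*H*(-9504 + 28*H))
1/(T(D) + v(C, 361)) = 1/(8*(-145)*(-2376 + 7*(-145)) + (372 + 361)) = 1/(8*(-145)*(-2376 - 1015) + 733) = 1/(8*(-145)*(-3391) + 733) = 1/(3933560 + 733) = 1/3934293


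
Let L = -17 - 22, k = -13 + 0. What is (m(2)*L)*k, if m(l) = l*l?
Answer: 2028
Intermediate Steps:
m(l) = l²
k = -13
L = -39
(m(2)*L)*k = (2²*(-39))*(-13) = (4*(-39))*(-13) = -156*(-13) = 2028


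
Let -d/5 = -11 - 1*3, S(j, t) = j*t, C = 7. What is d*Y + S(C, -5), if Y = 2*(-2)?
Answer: -315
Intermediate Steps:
Y = -4
d = 70 (d = -5*(-11 - 1*3) = -5*(-11 - 3) = -5*(-14) = 70)
d*Y + S(C, -5) = 70*(-4) + 7*(-5) = -280 - 35 = -315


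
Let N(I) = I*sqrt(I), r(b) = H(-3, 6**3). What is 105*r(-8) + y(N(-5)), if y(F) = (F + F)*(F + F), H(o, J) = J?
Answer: 22180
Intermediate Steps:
r(b) = 216 (r(b) = 6**3 = 216)
N(I) = I**(3/2)
y(F) = 4*F**2 (y(F) = (2*F)*(2*F) = 4*F**2)
105*r(-8) + y(N(-5)) = 105*216 + 4*((-5)**(3/2))**2 = 22680 + 4*(-5*I*sqrt(5))**2 = 22680 + 4*(-125) = 22680 - 500 = 22180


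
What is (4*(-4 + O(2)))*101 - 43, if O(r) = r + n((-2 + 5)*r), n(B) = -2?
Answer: -1659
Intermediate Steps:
O(r) = -2 + r (O(r) = r - 2 = -2 + r)
(4*(-4 + O(2)))*101 - 43 = (4*(-4 + (-2 + 2)))*101 - 43 = (4*(-4 + 0))*101 - 43 = (4*(-4))*101 - 43 = -16*101 - 43 = -1616 - 43 = -1659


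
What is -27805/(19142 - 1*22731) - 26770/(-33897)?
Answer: 1038583615/121656333 ≈ 8.5370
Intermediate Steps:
-27805/(19142 - 1*22731) - 26770/(-33897) = -27805/(19142 - 22731) - 26770*(-1/33897) = -27805/(-3589) + 26770/33897 = -27805*(-1/3589) + 26770/33897 = 27805/3589 + 26770/33897 = 1038583615/121656333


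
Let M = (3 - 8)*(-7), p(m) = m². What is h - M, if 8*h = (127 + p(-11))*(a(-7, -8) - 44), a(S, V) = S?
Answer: -1616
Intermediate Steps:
h = -1581 (h = ((127 + (-11)²)*(-7 - 44))/8 = ((127 + 121)*(-51))/8 = (248*(-51))/8 = (⅛)*(-12648) = -1581)
M = 35 (M = -5*(-7) = 35)
h - M = -1581 - 1*35 = -1581 - 35 = -1616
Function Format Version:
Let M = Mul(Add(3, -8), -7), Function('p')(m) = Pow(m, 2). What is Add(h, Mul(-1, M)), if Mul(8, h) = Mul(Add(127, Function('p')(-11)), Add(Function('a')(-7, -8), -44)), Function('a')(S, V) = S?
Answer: -1616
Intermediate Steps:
h = -1581 (h = Mul(Rational(1, 8), Mul(Add(127, Pow(-11, 2)), Add(-7, -44))) = Mul(Rational(1, 8), Mul(Add(127, 121), -51)) = Mul(Rational(1, 8), Mul(248, -51)) = Mul(Rational(1, 8), -12648) = -1581)
M = 35 (M = Mul(-5, -7) = 35)
Add(h, Mul(-1, M)) = Add(-1581, Mul(-1, 35)) = Add(-1581, -35) = -1616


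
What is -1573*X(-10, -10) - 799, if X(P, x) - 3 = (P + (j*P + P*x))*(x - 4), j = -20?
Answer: 6380862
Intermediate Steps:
X(P, x) = 3 + (-4 + x)*(-19*P + P*x) (X(P, x) = 3 + (P + (-20*P + P*x))*(x - 4) = 3 + (-19*P + P*x)*(-4 + x) = 3 + (-4 + x)*(-19*P + P*x))
-1573*X(-10, -10) - 799 = -1573*(3 + 76*(-10) - 10*(-10)**2 - 23*(-10)*(-10)) - 799 = -1573*(3 - 760 - 10*100 - 2300) - 799 = -1573*(3 - 760 - 1000 - 2300) - 799 = -1573*(-4057) - 799 = 6381661 - 799 = 6380862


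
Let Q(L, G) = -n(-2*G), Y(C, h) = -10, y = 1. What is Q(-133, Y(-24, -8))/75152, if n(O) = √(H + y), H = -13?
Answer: -I*√3/37576 ≈ -4.6095e-5*I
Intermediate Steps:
n(O) = 2*I*√3 (n(O) = √(-13 + 1) = √(-12) = 2*I*√3)
Q(L, G) = -2*I*√3
Q(-133, Y(-24, -8))/75152 = -2*I*√3/75152 = -2*I*√3*(1/75152) = -I*√3/37576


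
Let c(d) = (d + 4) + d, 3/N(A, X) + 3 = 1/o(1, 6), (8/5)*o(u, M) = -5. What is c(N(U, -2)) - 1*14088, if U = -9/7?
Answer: -1169122/83 ≈ -14086.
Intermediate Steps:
o(u, M) = -25/8 (o(u, M) = (5/8)*(-5) = -25/8)
U = -9/7 (U = -9*⅐ = -9/7 ≈ -1.2857)
N(A, X) = -75/83 (N(A, X) = 3/(-3 + 1/(-25/8)) = 3/(-3 - 8/25) = 3/(-83/25) = 3*(-25/83) = -75/83)
c(d) = 4 + 2*d (c(d) = (4 + d) + d = 4 + 2*d)
c(N(U, -2)) - 1*14088 = (4 + 2*(-75/83)) - 1*14088 = (4 - 150/83) - 14088 = 182/83 - 14088 = -1169122/83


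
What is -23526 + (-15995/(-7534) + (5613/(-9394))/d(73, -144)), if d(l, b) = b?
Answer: -39957309350327/1698585504 ≈ -23524.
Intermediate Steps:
-23526 + (-15995/(-7534) + (5613/(-9394))/d(73, -144)) = -23526 + (-15995/(-7534) + (5613/(-9394))/(-144)) = -23526 + (-15995*(-1/7534) + (5613*(-1/9394))*(-1/144)) = -23526 + (15995/7534 - 5613/9394*(-1/144)) = -23526 + (15995/7534 + 1871/450912) = -23526 + 3613216777/1698585504 = -39957309350327/1698585504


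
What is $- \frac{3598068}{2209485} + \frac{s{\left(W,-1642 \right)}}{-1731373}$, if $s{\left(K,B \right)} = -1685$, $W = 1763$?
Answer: $- \frac{2075291601713}{1275147557635} \approx -1.6275$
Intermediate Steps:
$- \frac{3598068}{2209485} + \frac{s{\left(W,-1642 \right)}}{-1731373} = - \frac{3598068}{2209485} - \frac{1685}{-1731373} = \left(-3598068\right) \frac{1}{2209485} - - \frac{1685}{1731373} = - \frac{1199356}{736495} + \frac{1685}{1731373} = - \frac{2075291601713}{1275147557635}$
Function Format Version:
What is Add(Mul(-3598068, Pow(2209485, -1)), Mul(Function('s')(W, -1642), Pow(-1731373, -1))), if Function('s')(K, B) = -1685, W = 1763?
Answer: Rational(-2075291601713, 1275147557635) ≈ -1.6275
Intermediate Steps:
Add(Mul(-3598068, Pow(2209485, -1)), Mul(Function('s')(W, -1642), Pow(-1731373, -1))) = Add(Mul(-3598068, Pow(2209485, -1)), Mul(-1685, Pow(-1731373, -1))) = Add(Mul(-3598068, Rational(1, 2209485)), Mul(-1685, Rational(-1, 1731373))) = Add(Rational(-1199356, 736495), Rational(1685, 1731373)) = Rational(-2075291601713, 1275147557635)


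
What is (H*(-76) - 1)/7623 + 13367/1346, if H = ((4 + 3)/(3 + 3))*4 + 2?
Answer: 303639965/30781674 ≈ 9.8643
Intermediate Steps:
H = 20/3 (H = (7/6)*4 + 2 = 14/3 + 2 = 20/3 ≈ 6.6667)
(H*(-76) - 1)/7623 + 13367/1346 = ((20/3)*(-76) - 1)/7623 + 13367/1346 = (-1520/3 - 1)*(1/7623) + 13367*(1/1346) = -1523/3*1/7623 + 13367/1346 = -1523/22869 + 13367/1346 = 303639965/30781674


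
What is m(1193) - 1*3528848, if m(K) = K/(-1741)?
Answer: -6143725561/1741 ≈ -3.5288e+6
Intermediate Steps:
m(K) = -K/1741 (m(K) = K*(-1/1741) = -K/1741)
m(1193) - 1*3528848 = -1/1741*1193 - 1*3528848 = -1193/1741 - 3528848 = -6143725561/1741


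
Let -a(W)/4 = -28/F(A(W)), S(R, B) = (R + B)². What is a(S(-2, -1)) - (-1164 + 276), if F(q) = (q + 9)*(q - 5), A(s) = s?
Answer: 8006/9 ≈ 889.56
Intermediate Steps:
F(q) = (-5 + q)*(9 + q) (F(q) = (9 + q)*(-5 + q) = (-5 + q)*(9 + q))
S(R, B) = (B + R)²
a(W) = 112/(-45 + W² + 4*W) (a(W) = -(-112)/(-45 + W² + 4*W) = 112/(-45 + W² + 4*W))
a(S(-2, -1)) - (-1164 + 276) = 112/(-45 + ((-1 - 2)²)² + 4*(-1 - 2)²) - (-1164 + 276) = 112/(-45 + ((-3)²)² + 4*(-3)²) - 1*(-888) = 112/(-45 + 9² + 4*9) + 888 = 112/(-45 + 81 + 36) + 888 = 112/72 + 888 = 112*(1/72) + 888 = 14/9 + 888 = 8006/9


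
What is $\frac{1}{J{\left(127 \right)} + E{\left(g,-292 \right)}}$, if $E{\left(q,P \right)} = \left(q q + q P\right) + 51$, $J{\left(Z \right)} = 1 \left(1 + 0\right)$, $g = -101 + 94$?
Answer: $\frac{1}{2145} \approx 0.0004662$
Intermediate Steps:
$g = -7$
$J{\left(Z \right)} = 1$ ($J{\left(Z \right)} = 1 \cdot 1 = 1$)
$E{\left(q,P \right)} = 51 + q^{2} + P q$ ($E{\left(q,P \right)} = \left(q^{2} + P q\right) + 51 = 51 + q^{2} + P q$)
$\frac{1}{J{\left(127 \right)} + E{\left(g,-292 \right)}} = \frac{1}{1 + \left(51 + \left(-7\right)^{2} - -2044\right)} = \frac{1}{1 + \left(51 + 49 + 2044\right)} = \frac{1}{1 + 2144} = \frac{1}{2145}$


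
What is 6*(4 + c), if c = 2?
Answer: 36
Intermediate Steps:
6*(4 + c) = 6*(4 + 2) = 6*6 = 36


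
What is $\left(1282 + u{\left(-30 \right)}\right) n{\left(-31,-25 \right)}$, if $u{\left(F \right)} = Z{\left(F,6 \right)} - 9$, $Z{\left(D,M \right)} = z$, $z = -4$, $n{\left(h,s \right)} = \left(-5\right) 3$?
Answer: $-19035$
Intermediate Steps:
$n{\left(h,s \right)} = -15$
$Z{\left(D,M \right)} = -4$
$u{\left(F \right)} = -13$ ($u{\left(F \right)} = -4 - 9 = -13$)
$\left(1282 + u{\left(-30 \right)}\right) n{\left(-31,-25 \right)} = \left(1282 - 13\right) \left(-15\right) = 1269 \left(-15\right) = -19035$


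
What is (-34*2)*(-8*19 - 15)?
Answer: 11356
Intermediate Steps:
(-34*2)*(-8*19 - 15) = -68*(-152 - 15) = -68*(-167) = 11356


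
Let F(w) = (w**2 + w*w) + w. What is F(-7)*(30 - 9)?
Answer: 1911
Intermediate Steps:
F(w) = w + 2*w**2 (F(w) = (w**2 + w**2) + w = 2*w**2 + w = w + 2*w**2)
F(-7)*(30 - 9) = (-7*(1 + 2*(-7)))*(30 - 9) = -7*(1 - 14)*21 = -7*(-13)*21 = 91*21 = 1911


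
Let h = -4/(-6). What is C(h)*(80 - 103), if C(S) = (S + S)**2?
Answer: -368/9 ≈ -40.889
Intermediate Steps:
h = 2/3 (h = -4*(-1/6) = 2/3 ≈ 0.66667)
C(S) = 4*S**2 (C(S) = (2*S)**2 = 4*S**2)
C(h)*(80 - 103) = (4*(2/3)**2)*(80 - 103) = (4*(4/9))*(-23) = (16/9)*(-23) = -368/9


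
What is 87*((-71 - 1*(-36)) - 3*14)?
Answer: -6699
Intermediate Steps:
87*((-71 - 1*(-36)) - 3*14) = 87*((-71 + 36) - 1*42) = 87*(-35 - 42) = 87*(-77) = -6699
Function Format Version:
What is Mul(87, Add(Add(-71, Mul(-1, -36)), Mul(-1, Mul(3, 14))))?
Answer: -6699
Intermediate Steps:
Mul(87, Add(Add(-71, Mul(-1, -36)), Mul(-1, Mul(3, 14)))) = Mul(87, Add(Add(-71, 36), Mul(-1, 42))) = Mul(87, Add(-35, -42)) = Mul(87, -77) = -6699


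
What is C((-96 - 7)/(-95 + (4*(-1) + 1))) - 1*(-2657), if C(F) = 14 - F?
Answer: 261655/98 ≈ 2669.9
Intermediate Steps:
C((-96 - 7)/(-95 + (4*(-1) + 1))) - 1*(-2657) = (14 - (-96 - 7)/(-95 + (4*(-1) + 1))) - 1*(-2657) = (14 - (-103)/(-95 + (-4 + 1))) + 2657 = (14 - (-103)/(-95 - 3)) + 2657 = (14 - (-103)/(-98)) + 2657 = (14 - (-103)*(-1)/98) + 2657 = (14 - 1*103/98) + 2657 = (14 - 103/98) + 2657 = 1269/98 + 2657 = 261655/98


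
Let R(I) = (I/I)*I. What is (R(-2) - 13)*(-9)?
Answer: 135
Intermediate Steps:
R(I) = I (R(I) = 1*I = I)
(R(-2) - 13)*(-9) = (-2 - 13)*(-9) = -15*(-9) = 135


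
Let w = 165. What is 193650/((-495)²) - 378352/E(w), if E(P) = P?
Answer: -37443938/16335 ≈ -2292.3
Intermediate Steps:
193650/((-495)²) - 378352/E(w) = 193650/((-495)²) - 378352/165 = 193650/245025 - 378352*1/165 = 193650*(1/245025) - 378352/165 = 2582/3267 - 378352/165 = -37443938/16335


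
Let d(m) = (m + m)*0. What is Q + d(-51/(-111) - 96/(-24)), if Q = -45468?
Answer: -45468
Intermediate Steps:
d(m) = 0 (d(m) = (2*m)*0 = 0)
Q + d(-51/(-111) - 96/(-24)) = -45468 + 0 = -45468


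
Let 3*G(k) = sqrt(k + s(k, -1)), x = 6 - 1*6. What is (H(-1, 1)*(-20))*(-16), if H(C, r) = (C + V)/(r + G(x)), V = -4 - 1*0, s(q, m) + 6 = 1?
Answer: -7200/7 + 2400*I*sqrt(5)/7 ≈ -1028.6 + 766.65*I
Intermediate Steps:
x = 0 (x = 6 - 6 = 0)
s(q, m) = -5 (s(q, m) = -6 + 1 = -5)
G(k) = sqrt(-5 + k)/3 (G(k) = sqrt(k - 5)/3 = sqrt(-5 + k)/3)
V = -4 (V = -4 + 0 = -4)
H(C, r) = (-4 + C)/(r + I*sqrt(5)/3) (H(C, r) = (C - 4)/(r + sqrt(-5 + 0)/3) = (-4 + C)/(r + sqrt(-5)/3) = (-4 + C)/(r + (I*sqrt(5))/3) = (-4 + C)/(r + I*sqrt(5)/3))
(H(-1, 1)*(-20))*(-16) = ((3*(-4 - 1)/(3*1 + I*sqrt(5)))*(-20))*(-16) = ((3*(-5)/(3 + I*sqrt(5)))*(-20))*(-16) = (-15/(3 + I*sqrt(5))*(-20))*(-16) = (300/(3 + I*sqrt(5)))*(-16) = -4800/(3 + I*sqrt(5))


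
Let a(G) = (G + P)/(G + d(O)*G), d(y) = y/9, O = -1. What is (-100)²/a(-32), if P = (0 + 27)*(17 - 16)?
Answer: 512000/9 ≈ 56889.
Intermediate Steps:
d(y) = y/9 (d(y) = y*(⅑) = y/9)
P = 27 (P = 27*1 = 27)
a(G) = 9*(27 + G)/(8*G) (a(G) = (G + 27)/(G + ((⅑)*(-1))*G) = (27 + G)/(G - G/9) = (27 + G)/((8*G/9)) = (27 + G)*(9/(8*G)) = 9*(27 + G)/(8*G))
(-100)²/a(-32) = (-100)²/(((9/8)*(27 - 32)/(-32))) = 10000/(((9/8)*(-1/32)*(-5))) = 10000/(45/256) = 10000*(256/45) = 512000/9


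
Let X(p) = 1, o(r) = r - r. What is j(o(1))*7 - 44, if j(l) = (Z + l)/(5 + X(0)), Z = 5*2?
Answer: -97/3 ≈ -32.333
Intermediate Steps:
o(r) = 0
Z = 10
j(l) = 5/3 + l/6 (j(l) = (10 + l)/(5 + 1) = (10 + l)/6 = (10 + l)*(1/6) = 5/3 + l/6)
j(o(1))*7 - 44 = (5/3 + (1/6)*0)*7 - 44 = (5/3 + 0)*7 - 44 = (5/3)*7 - 44 = 35/3 - 44 = -97/3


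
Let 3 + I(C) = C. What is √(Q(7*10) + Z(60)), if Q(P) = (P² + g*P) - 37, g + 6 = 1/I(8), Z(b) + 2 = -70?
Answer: √4385 ≈ 66.219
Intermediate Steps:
Z(b) = -72 (Z(b) = -2 - 70 = -72)
I(C) = -3 + C
g = -29/5 (g = -6 + 1/(-3 + 8) = -6 + 1/5 = -6 + ⅕ = -29/5 ≈ -5.8000)
Q(P) = -37 + P² - 29*P/5 (Q(P) = (P² - 29*P/5) - 37 = -37 + P² - 29*P/5)
√(Q(7*10) + Z(60)) = √((-37 + (7*10)² - 203*10/5) - 72) = √((-37 + 70² - 29/5*70) - 72) = √((-37 + 4900 - 406) - 72) = √(4457 - 72) = √4385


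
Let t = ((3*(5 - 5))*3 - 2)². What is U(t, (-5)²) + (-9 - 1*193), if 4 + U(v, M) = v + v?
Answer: -198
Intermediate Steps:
t = 4 (t = ((3*0)*3 - 2)² = (0*3 - 2)² = (0 - 2)² = (-2)² = 4)
U(v, M) = -4 + 2*v (U(v, M) = -4 + (v + v) = -4 + 2*v)
U(t, (-5)²) + (-9 - 1*193) = (-4 + 2*4) + (-9 - 1*193) = (-4 + 8) + (-9 - 193) = 4 - 202 = -198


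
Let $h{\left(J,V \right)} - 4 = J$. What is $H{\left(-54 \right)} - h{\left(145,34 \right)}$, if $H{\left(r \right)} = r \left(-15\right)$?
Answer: $661$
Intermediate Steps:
$h{\left(J,V \right)} = 4 + J$
$H{\left(r \right)} = - 15 r$
$H{\left(-54 \right)} - h{\left(145,34 \right)} = \left(-15\right) \left(-54\right) - \left(4 + 145\right) = 810 - 149 = 661$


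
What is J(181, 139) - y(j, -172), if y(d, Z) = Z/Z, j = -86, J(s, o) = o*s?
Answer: 25158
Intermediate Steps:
y(d, Z) = 1
J(181, 139) - y(j, -172) = 139*181 - 1*1 = 25159 - 1 = 25158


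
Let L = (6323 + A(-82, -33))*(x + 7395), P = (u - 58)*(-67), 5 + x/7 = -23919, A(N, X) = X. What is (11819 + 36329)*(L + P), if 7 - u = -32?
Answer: -48478194024756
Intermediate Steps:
u = 39 (u = 7 - 1*(-32) = 7 + 32 = 39)
x = -167468 (x = -35 + 7*(-23919) = -35 - 167433 = -167468)
P = 1273 (P = (39 - 58)*(-67) = -19*(-67) = 1273)
L = -1006859170 (L = (6323 - 33)*(-167468 + 7395) = 6290*(-160073) = -1006859170)
(11819 + 36329)*(L + P) = (11819 + 36329)*(-1006859170 + 1273) = 48148*(-1006857897) = -48478194024756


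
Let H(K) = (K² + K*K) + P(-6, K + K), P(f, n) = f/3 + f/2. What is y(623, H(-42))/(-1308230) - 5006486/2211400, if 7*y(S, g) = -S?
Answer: -327471918259/144650991100 ≈ -2.2639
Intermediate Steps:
P(f, n) = 5*f/6 (P(f, n) = f*(⅓) + f*(½) = f/3 + f/2 = 5*f/6)
H(K) = -5 + 2*K² (H(K) = (K² + K*K) + (⅚)*(-6) = (K² + K²) - 5 = 2*K² - 5 = -5 + 2*K²)
y(S, g) = -S/7 (y(S, g) = (-S)/7 = -S/7)
y(623, H(-42))/(-1308230) - 5006486/2211400 = -⅐*623/(-1308230) - 5006486/2211400 = -89*(-1/1308230) - 5006486*1/2211400 = 89/1308230 - 2503243/1105700 = -327471918259/144650991100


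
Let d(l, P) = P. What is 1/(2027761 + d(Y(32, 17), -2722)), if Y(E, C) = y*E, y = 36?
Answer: 1/2025039 ≈ 4.9382e-7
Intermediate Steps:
Y(E, C) = 36*E
1/(2027761 + d(Y(32, 17), -2722)) = 1/(2027761 - 2722) = 1/2025039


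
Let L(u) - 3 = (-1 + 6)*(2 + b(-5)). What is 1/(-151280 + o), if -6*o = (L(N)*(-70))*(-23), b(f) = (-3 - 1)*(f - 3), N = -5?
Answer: -3/593105 ≈ -5.0581e-6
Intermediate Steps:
b(f) = 12 - 4*f (b(f) = -4*(-3 + f) = 12 - 4*f)
L(u) = 173 (L(u) = 3 + (-1 + 6)*(2 + (12 - 4*(-5))) = 3 + 5*(2 + (12 + 20)) = 3 + 5*(2 + 32) = 3 + 5*34 = 3 + 170 = 173)
o = -139265/3 (o = -173*(-70)*(-23)/6 = -(-6055)*(-23)/3 = -1/6*278530 = -139265/3 ≈ -46422.)
1/(-151280 + o) = 1/(-151280 - 139265/3) = 1/(-593105/3) = -3/593105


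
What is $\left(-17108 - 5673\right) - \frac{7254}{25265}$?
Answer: $- \frac{18566749}{815} \approx -22781.0$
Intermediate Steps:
$\left(-17108 - 5673\right) - \frac{7254}{25265} = \left(-17108 - 5673\right) - 7254 \cdot \frac{1}{25265} = -22781 - \frac{234}{815} = - \frac{18566749}{815}$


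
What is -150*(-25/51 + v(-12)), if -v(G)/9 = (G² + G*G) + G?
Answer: 6335450/17 ≈ 3.7267e+5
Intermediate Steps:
v(G) = -18*G² - 9*G (v(G) = -9*((G² + G*G) + G) = -9*((G² + G²) + G) = -9*(2*G² + G) = -9*(G + 2*G²) = -18*G² - 9*G)
-150*(-25/51 + v(-12)) = -150*(-25/51 - 9*(-12)*(1 + 2*(-12))) = -150*(-25*1/51 - 9*(-12)*(1 - 24)) = -150*(-25/51 - 9*(-12)*(-23)) = -150*(-25/51 - 2484) = -150*(-126709/51) = 6335450/17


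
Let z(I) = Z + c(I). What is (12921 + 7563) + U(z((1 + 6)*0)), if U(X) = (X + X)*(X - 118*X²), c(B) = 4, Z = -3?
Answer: 20250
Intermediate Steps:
z(I) = 1 (z(I) = -3 + 4 = 1)
U(X) = 2*X*(X - 118*X²) (U(X) = (2*X)*(X - 118*X²) = 2*X*(X - 118*X²))
(12921 + 7563) + U(z((1 + 6)*0)) = (12921 + 7563) + 1²*(2 - 236*1) = 20484 + 1*(2 - 236) = 20484 + 1*(-234) = 20484 - 234 = 20250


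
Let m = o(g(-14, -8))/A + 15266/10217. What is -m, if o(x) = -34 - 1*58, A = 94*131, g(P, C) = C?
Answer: -5501340/3700357 ≈ -1.4867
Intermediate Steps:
A = 12314
o(x) = -92 (o(x) = -34 - 58 = -92)
m = 5501340/3700357 (m = -92/12314 + 15266/10217 = -92*1/12314 + 15266*(1/10217) = -46/6157 + 898/601 = 5501340/3700357 ≈ 1.4867)
-m = -1*5501340/3700357 = -5501340/3700357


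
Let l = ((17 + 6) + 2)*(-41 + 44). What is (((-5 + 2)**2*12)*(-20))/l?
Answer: -144/5 ≈ -28.800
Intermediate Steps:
l = 75 (l = (23 + 2)*3 = 25*3 = 75)
(((-5 + 2)**2*12)*(-20))/l = (((-5 + 2)**2*12)*(-20))/75 = (((-3)**2*12)*(-20))*(1/75) = ((9*12)*(-20))*(1/75) = (108*(-20))*(1/75) = -2160*1/75 = -144/5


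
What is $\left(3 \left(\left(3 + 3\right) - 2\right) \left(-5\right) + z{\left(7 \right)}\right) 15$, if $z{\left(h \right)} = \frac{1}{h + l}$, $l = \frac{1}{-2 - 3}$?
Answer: $- \frac{30525}{34} \approx -897.79$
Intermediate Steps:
$l = - \frac{1}{5}$ ($l = \frac{1}{-5} = - \frac{1}{5} \approx -0.2$)
$z{\left(h \right)} = \frac{1}{- \frac{1}{5} + h}$ ($z{\left(h \right)} = \frac{1}{h - \frac{1}{5}} = \frac{1}{- \frac{1}{5} + h}$)
$\left(3 \left(\left(3 + 3\right) - 2\right) \left(-5\right) + z{\left(7 \right)}\right) 15 = \left(3 \left(\left(3 + 3\right) - 2\right) \left(-5\right) + \frac{5}{-1 + 5 \cdot 7}\right) 15 = \left(3 \left(6 - 2\right) \left(-5\right) + \frac{5}{-1 + 35}\right) 15 = \left(3 \cdot 4 \left(-5\right) + \frac{5}{34}\right) 15 = \left(12 \left(-5\right) + 5 \cdot \frac{1}{34}\right) 15 = \left(-60 + \frac{5}{34}\right) 15 = \left(- \frac{2035}{34}\right) 15 = - \frac{30525}{34}$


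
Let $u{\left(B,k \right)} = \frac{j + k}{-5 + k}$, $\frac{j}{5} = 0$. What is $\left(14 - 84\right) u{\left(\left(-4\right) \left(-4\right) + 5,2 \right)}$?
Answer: $\frac{140}{3} \approx 46.667$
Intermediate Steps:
$j = 0$ ($j = 5 \cdot 0 = 0$)
$u{\left(B,k \right)} = \frac{k}{-5 + k}$ ($u{\left(B,k \right)} = \frac{0 + k}{-5 + k} = \frac{k}{-5 + k}$)
$\left(14 - 84\right) u{\left(\left(-4\right) \left(-4\right) + 5,2 \right)} = \left(14 - 84\right) \frac{2}{-5 + 2} = - 70 \frac{2}{-3} = - 70 \cdot 2 \left(- \frac{1}{3}\right) = \left(-70\right) \left(- \frac{2}{3}\right) = \frac{140}{3}$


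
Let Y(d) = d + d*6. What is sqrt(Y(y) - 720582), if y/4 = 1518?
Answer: 3*I*sqrt(75342) ≈ 823.46*I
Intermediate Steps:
y = 6072 (y = 4*1518 = 6072)
Y(d) = 7*d (Y(d) = d + 6*d = 7*d)
sqrt(Y(y) - 720582) = sqrt(7*6072 - 720582) = sqrt(42504 - 720582) = sqrt(-678078) = 3*I*sqrt(75342)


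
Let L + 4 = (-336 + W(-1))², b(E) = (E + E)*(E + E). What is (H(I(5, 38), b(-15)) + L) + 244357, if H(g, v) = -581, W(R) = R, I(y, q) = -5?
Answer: 357341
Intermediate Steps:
b(E) = 4*E² (b(E) = (2*E)*(2*E) = 4*E²)
L = 113565 (L = -4 + (-336 - 1)² = -4 + (-337)² = -4 + 113569 = 113565)
(H(I(5, 38), b(-15)) + L) + 244357 = (-581 + 113565) + 244357 = 112984 + 244357 = 357341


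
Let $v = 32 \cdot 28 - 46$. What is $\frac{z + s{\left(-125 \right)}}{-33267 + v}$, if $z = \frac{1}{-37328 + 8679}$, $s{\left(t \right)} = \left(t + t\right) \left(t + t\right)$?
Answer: $- \frac{162778409}{84428603} \approx -1.928$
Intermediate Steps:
$v = 850$ ($v = 896 - 46 = 850$)
$s{\left(t \right)} = 4 t^{2}$ ($s{\left(t \right)} = 2 t 2 t = 4 t^{2}$)
$z = - \frac{1}{28649}$ ($z = \frac{1}{-28649} = - \frac{1}{28649} \approx -3.4905 \cdot 10^{-5}$)
$\frac{z + s{\left(-125 \right)}}{-33267 + v} = \frac{- \frac{1}{28649} + 4 \left(-125\right)^{2}}{-33267 + 850} = \frac{- \frac{1}{28649} + 4 \cdot 15625}{-32417} = \left(- \frac{1}{28649} + 62500\right) \left(- \frac{1}{32417}\right) = \frac{1790562499}{28649} \left(- \frac{1}{32417}\right) = - \frac{162778409}{84428603}$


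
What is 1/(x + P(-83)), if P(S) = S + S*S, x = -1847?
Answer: 1/4959 ≈ 0.00020165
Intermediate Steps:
P(S) = S + S²
1/(x + P(-83)) = 1/(-1847 - 83*(1 - 83)) = 1/(-1847 - 83*(-82)) = 1/(-1847 + 6806) = 1/4959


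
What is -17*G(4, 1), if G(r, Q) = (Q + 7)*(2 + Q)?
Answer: -408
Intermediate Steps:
G(r, Q) = (2 + Q)*(7 + Q) (G(r, Q) = (7 + Q)*(2 + Q) = (2 + Q)*(7 + Q))
-17*G(4, 1) = -17*(14 + 1² + 9*1) = -17*(14 + 1 + 9) = -17*24 = -408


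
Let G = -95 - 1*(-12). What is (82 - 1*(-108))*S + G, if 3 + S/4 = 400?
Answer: 301637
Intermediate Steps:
G = -83 (G = -95 + 12 = -83)
S = 1588 (S = -12 + 4*400 = -12 + 1600 = 1588)
(82 - 1*(-108))*S + G = (82 - 1*(-108))*1588 - 83 = (82 + 108)*1588 - 83 = 190*1588 - 83 = 301720 - 83 = 301637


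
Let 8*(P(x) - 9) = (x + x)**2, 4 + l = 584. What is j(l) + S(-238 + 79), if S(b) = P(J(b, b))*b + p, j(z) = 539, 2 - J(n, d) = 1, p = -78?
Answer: -2099/2 ≈ -1049.5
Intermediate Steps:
l = 580 (l = -4 + 584 = 580)
J(n, d) = 1 (J(n, d) = 2 - 1*1 = 2 - 1 = 1)
P(x) = 9 + x**2/2 (P(x) = 9 + (x + x)**2/8 = 9 + (2*x)**2/8 = 9 + (4*x**2)/8 = 9 + x**2/2)
S(b) = -78 + 19*b/2 (S(b) = (9 + (1/2)*1**2)*b - 78 = (9 + (1/2)*1)*b - 78 = (9 + 1/2)*b - 78 = 19*b/2 - 78 = -78 + 19*b/2)
j(l) + S(-238 + 79) = 539 + (-78 + 19*(-238 + 79)/2) = 539 + (-78 + (19/2)*(-159)) = 539 + (-78 - 3021/2) = 539 - 3177/2 = -2099/2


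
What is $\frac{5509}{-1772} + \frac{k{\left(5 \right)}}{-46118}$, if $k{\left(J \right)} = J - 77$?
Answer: $- \frac{126968239}{40860548} \approx -3.1074$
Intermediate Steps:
$k{\left(J \right)} = -77 + J$
$\frac{5509}{-1772} + \frac{k{\left(5 \right)}}{-46118} = \frac{5509}{-1772} + \frac{-77 + 5}{-46118} = 5509 \left(- \frac{1}{1772}\right) - - \frac{36}{23059} = - \frac{5509}{1772} + \frac{36}{23059} = - \frac{126968239}{40860548}$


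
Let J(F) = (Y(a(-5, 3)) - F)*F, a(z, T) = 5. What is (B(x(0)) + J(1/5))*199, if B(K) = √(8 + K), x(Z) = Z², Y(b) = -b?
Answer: -5174/25 + 398*√2 ≈ 355.90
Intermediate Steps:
J(F) = F*(-5 - F) (J(F) = (-1*5 - F)*F = (-5 - F)*F = F*(-5 - F))
(B(x(0)) + J(1/5))*199 = (√(8 + 0²) - 1*(5 + 1/5)/5)*199 = (√(8 + 0) - 1*⅕*(5 + ⅕))*199 = (√8 - 1*⅕*26/5)*199 = (2*√2 - 26/25)*199 = (-26/25 + 2*√2)*199 = -5174/25 + 398*√2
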